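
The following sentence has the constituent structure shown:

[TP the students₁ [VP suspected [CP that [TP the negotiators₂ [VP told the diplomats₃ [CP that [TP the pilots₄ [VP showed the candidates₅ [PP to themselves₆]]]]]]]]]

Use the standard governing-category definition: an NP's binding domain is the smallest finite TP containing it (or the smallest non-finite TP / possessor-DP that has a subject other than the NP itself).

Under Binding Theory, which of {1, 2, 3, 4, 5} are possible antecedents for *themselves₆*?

*themselves* is an anaphor, so Principle A applies: it must be bound in its binding domain.
Binding domain of *themselves₆*: the embedded TP, whose subject is the pilots₄.
*the students₁* c-commands the anaphor but is outside its binding domain → cannot satisfy Principle A.
*the negotiators₂* c-commands the anaphor but is outside its binding domain → cannot satisfy Principle A.
*the diplomats₃* c-commands the anaphor but is outside its binding domain → cannot satisfy Principle A.
*the pilots₄* c-commands the anaphor within its binding domain → licit binder.
*the candidates₅* c-commands the anaphor within its binding domain → licit binder.

{4, 5}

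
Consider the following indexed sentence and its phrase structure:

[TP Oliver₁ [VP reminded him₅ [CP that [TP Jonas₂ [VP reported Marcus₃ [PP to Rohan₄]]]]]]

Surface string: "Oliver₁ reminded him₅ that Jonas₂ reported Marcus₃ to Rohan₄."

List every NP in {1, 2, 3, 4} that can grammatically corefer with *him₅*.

*him* is a pronoun, so Principle B applies: it must be free in its binding domain.
Binding domain of *him₅*: the matrix TP, whose subject is Oliver₁.
*Oliver₁* c-commands the pronoun within its binding domain → coindexation would violate Principle B.
*Jonas₂*: the pronoun c-commands this R-expression → coindexation would violate Principle C on *Jonas₂*.
*Marcus₃*: the pronoun c-commands this R-expression → coindexation would violate Principle C on *Marcus₃*.
*Rohan₄*: the pronoun c-commands this R-expression → coindexation would violate Principle C on *Rohan₄*.

none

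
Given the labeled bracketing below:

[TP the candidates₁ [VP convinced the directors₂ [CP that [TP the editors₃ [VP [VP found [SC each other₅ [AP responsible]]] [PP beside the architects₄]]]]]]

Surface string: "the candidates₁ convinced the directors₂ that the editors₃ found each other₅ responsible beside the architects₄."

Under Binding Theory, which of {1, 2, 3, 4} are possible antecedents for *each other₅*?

*each other* is an anaphor, so Principle A applies: it must be bound in its binding domain.
Binding domain of *each other₅*: the embedded TP, whose subject is the editors₃.
*the candidates₁* c-commands the anaphor but is outside its binding domain → cannot satisfy Principle A.
*the directors₂* c-commands the anaphor but is outside its binding domain → cannot satisfy Principle A.
*the editors₃* c-commands the anaphor within its binding domain → licit binder.
*the architects₄* does not c-command the anaphor → cannot bind it.

{3}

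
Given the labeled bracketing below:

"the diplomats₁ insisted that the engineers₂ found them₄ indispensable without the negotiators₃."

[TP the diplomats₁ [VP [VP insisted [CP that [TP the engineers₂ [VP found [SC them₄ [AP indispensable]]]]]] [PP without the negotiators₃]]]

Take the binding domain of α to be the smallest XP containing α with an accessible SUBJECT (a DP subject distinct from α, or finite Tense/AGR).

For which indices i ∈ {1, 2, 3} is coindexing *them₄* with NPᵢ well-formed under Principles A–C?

{1, 3}

*them* is a pronoun, so Principle B applies: it must be free in its binding domain.
Binding domain of *them₄*: the embedded TP, whose subject is the engineers₂.
*the diplomats₁* c-commands the pronoun but from outside its binding domain, and is not c-commanded by it → coindexation permitted.
*the engineers₂* c-commands the pronoun within its binding domain → coindexation would violate Principle B.
*the negotiators₃* and the pronoun do not c-command one another → neither Principle B nor Principle C is at stake; coindexation permitted.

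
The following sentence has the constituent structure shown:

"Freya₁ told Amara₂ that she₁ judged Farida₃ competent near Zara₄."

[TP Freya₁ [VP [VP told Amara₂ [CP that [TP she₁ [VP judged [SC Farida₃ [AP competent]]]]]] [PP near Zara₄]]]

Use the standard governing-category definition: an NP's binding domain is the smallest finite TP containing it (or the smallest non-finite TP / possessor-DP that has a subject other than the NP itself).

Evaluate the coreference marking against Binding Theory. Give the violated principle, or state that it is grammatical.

The two coindexed NPs are *Freya₁* and *she₁*.
*she₁* is a pronoun; nothing c-commands it within its binding domain (the embedded TP.), so Principle B holds trivially.
*Freya₁* is an R-expression; *she₁* does not c-command it, and no other NP shares its index, so Principle C is satisfied.
All principles are respected.

grammatical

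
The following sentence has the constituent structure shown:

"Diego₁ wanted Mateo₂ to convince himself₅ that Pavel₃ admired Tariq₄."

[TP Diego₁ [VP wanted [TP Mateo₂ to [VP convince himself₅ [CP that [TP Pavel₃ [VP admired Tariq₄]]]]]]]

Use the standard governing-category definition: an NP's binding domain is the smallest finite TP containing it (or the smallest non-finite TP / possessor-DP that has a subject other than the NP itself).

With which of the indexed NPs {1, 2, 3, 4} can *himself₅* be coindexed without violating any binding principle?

*himself* is an anaphor, so Principle A applies: it must be bound in its binding domain.
Binding domain of *himself₅*: the embedded TP, whose subject is Mateo₂.
*Diego₁* c-commands the anaphor but is outside its binding domain → cannot satisfy Principle A.
*Mateo₂* c-commands the anaphor within its binding domain → licit binder.
*Pavel₃* does not c-command the anaphor → cannot bind it.
*Tariq₄* does not c-command the anaphor → cannot bind it.

{2}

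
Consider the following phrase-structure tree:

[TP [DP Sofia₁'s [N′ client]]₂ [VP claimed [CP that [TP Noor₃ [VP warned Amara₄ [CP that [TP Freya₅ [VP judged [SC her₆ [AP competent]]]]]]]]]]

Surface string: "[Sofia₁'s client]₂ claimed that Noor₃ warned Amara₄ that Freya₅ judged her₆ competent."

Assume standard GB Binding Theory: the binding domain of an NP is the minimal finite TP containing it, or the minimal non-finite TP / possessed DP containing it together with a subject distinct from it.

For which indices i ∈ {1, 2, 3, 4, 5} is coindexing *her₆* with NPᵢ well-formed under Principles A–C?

*her* is a pronoun, so Principle B applies: it must be free in its binding domain.
Binding domain of *her₆*: the embedded TP, whose subject is Freya₅.
*Sofia₁* and the pronoun do not c-command one another → neither Principle B nor Principle C is at stake; coindexation permitted.
*[Sofia₁'s client]₂* c-commands the pronoun but from outside its binding domain, and is not c-commanded by it → coindexation permitted.
*Noor₃* c-commands the pronoun but from outside its binding domain, and is not c-commanded by it → coindexation permitted.
*Amara₄* c-commands the pronoun but from outside its binding domain, and is not c-commanded by it → coindexation permitted.
*Freya₅* c-commands the pronoun within its binding domain → coindexation would violate Principle B.

{1, 2, 3, 4}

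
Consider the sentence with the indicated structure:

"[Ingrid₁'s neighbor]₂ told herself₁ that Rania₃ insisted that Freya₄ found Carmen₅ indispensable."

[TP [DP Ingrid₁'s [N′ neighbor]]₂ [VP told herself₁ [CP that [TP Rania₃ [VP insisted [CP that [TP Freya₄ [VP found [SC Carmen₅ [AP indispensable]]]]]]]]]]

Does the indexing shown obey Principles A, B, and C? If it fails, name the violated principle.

Principle A

The two coindexed NPs are *Ingrid₁* and *herself₁*.
*herself₁* is an anaphor. Principle A requires it to be bound within its binding domain — the matrix TP, whose subject is [Ingrid₁'s neighbor]₂.
Within that domain it is c-commanded by *[Ingrid₁'s neighbor]₂*, which does not share its index.
*Ingrid₁* does not c-command the anaphor at all.
The anaphor is unbound in its domain → Principle A violation.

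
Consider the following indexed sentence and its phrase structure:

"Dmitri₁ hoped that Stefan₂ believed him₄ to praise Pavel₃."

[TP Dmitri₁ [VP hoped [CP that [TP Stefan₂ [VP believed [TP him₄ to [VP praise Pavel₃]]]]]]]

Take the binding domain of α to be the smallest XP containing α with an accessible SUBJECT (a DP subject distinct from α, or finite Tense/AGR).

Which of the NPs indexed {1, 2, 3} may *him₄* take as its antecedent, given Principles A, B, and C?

{1}

*him* is a pronoun, so Principle B applies: it must be free in its binding domain.
Binding domain of *him₄*: the embedded TP, whose subject is Stefan₂.
*Dmitri₁* c-commands the pronoun but from outside its binding domain, and is not c-commanded by it → coindexation permitted.
*Stefan₂* c-commands the pronoun within its binding domain → coindexation would violate Principle B.
*Pavel₃*: the pronoun c-commands this R-expression → coindexation would violate Principle C on *Pavel₃*.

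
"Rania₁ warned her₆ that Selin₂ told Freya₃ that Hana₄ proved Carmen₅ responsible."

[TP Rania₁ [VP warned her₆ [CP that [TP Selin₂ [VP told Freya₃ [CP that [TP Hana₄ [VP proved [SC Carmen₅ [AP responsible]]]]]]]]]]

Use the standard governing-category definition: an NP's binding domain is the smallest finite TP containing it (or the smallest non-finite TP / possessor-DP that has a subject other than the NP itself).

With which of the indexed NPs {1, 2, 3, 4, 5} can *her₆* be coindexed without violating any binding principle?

none

*her* is a pronoun, so Principle B applies: it must be free in its binding domain.
Binding domain of *her₆*: the matrix TP, whose subject is Rania₁.
*Rania₁* c-commands the pronoun within its binding domain → coindexation would violate Principle B.
*Selin₂*: the pronoun c-commands this R-expression → coindexation would violate Principle C on *Selin₂*.
*Freya₃*: the pronoun c-commands this R-expression → coindexation would violate Principle C on *Freya₃*.
*Hana₄*: the pronoun c-commands this R-expression → coindexation would violate Principle C on *Hana₄*.
*Carmen₅*: the pronoun c-commands this R-expression → coindexation would violate Principle C on *Carmen₅*.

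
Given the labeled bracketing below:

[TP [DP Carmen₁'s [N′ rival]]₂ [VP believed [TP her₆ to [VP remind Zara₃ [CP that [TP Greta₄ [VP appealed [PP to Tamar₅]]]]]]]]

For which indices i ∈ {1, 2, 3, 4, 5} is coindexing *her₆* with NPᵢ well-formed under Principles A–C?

{1}

*her* is a pronoun, so Principle B applies: it must be free in its binding domain.
Binding domain of *her₆*: the matrix TP, whose subject is [Carmen₁'s rival]₂.
*Carmen₁* and the pronoun do not c-command one another → neither Principle B nor Principle C is at stake; coindexation permitted.
*[Carmen₁'s rival]₂* c-commands the pronoun within its binding domain → coindexation would violate Principle B.
*Zara₃*: the pronoun c-commands this R-expression → coindexation would violate Principle C on *Zara₃*.
*Greta₄*: the pronoun c-commands this R-expression → coindexation would violate Principle C on *Greta₄*.
*Tamar₅*: the pronoun c-commands this R-expression → coindexation would violate Principle C on *Tamar₅*.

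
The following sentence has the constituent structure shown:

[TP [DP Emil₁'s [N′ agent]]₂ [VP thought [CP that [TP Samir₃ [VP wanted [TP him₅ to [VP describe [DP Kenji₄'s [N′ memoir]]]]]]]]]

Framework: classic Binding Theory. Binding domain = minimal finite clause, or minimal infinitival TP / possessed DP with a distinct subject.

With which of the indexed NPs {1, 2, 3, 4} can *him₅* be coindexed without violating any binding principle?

{1, 2}

*him* is a pronoun, so Principle B applies: it must be free in its binding domain.
Binding domain of *him₅*: the embedded TP, whose subject is Samir₃.
*Emil₁* and the pronoun do not c-command one another → neither Principle B nor Principle C is at stake; coindexation permitted.
*[Emil₁'s agent]₂* c-commands the pronoun but from outside its binding domain, and is not c-commanded by it → coindexation permitted.
*Samir₃* c-commands the pronoun within its binding domain → coindexation would violate Principle B.
*Kenji₄*: the pronoun c-commands this R-expression → coindexation would violate Principle C on *Kenji₄*.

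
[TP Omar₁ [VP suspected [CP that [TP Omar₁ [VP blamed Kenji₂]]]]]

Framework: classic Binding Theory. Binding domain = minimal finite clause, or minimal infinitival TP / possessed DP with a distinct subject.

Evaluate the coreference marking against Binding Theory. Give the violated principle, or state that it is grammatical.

The two coindexed NPs are *Omar₁* (the higher occurrence) and *Omar₁* (the lower occurrence).
*Omar₁* (the lower occurrence) is an R-expression. Principle C requires it to be free everywhere.
*Omar₁* (the higher occurrence) c-commands it and carries the same index.
The R-expression is bound → Principle C violation.

Principle C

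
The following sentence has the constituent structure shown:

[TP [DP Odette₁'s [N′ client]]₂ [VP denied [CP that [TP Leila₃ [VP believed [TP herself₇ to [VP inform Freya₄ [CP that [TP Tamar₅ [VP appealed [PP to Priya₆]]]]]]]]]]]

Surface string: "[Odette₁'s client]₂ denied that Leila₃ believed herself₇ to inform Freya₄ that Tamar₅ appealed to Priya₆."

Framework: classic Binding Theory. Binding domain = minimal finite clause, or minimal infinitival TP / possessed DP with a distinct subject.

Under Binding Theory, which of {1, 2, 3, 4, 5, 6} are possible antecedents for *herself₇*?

*herself* is an anaphor, so Principle A applies: it must be bound in its binding domain.
Binding domain of *herself₇*: the embedded TP, whose subject is Leila₃.
*Odette₁* does not c-command the anaphor → cannot bind it.
*[Odette₁'s client]₂* c-commands the anaphor but is outside its binding domain → cannot satisfy Principle A.
*Leila₃* c-commands the anaphor within its binding domain → licit binder.
*Freya₄* does not c-command the anaphor → cannot bind it.
*Tamar₅* does not c-command the anaphor → cannot bind it.
*Priya₆* does not c-command the anaphor → cannot bind it.

{3}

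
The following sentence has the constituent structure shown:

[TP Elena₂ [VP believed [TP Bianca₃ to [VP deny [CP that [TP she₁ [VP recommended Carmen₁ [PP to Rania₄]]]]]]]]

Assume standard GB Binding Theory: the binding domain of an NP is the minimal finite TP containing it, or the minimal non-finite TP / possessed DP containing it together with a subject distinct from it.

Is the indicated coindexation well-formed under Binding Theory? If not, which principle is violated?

Principle C

The two coindexed NPs are *she₁* and *Carmen₁*.
*Carmen₁* is an R-expression. Principle C requires it to be free everywhere.
*she₁* c-commands it and carries the same index.
The R-expression is bound → Principle C violation.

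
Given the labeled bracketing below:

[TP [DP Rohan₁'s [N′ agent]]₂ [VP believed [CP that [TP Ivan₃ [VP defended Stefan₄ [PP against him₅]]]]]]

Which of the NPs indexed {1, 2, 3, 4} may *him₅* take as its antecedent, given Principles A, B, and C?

{1, 2}

*him* is a pronoun, so Principle B applies: it must be free in its binding domain.
Binding domain of *him₅*: the embedded TP, whose subject is Ivan₃.
*Rohan₁* and the pronoun do not c-command one another → neither Principle B nor Principle C is at stake; coindexation permitted.
*[Rohan₁'s agent]₂* c-commands the pronoun but from outside its binding domain, and is not c-commanded by it → coindexation permitted.
*Ivan₃* c-commands the pronoun within its binding domain → coindexation would violate Principle B.
*Stefan₄* c-commands the pronoun within its binding domain → coindexation would violate Principle B.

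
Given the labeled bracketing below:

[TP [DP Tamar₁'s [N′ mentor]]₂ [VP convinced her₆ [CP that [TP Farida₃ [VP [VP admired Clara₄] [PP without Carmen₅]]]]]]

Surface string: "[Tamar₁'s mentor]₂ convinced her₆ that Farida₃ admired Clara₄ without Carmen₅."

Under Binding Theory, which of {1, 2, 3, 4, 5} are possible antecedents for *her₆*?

*her* is a pronoun, so Principle B applies: it must be free in its binding domain.
Binding domain of *her₆*: the matrix TP, whose subject is [Tamar₁'s mentor]₂.
*Tamar₁* and the pronoun do not c-command one another → neither Principle B nor Principle C is at stake; coindexation permitted.
*[Tamar₁'s mentor]₂* c-commands the pronoun within its binding domain → coindexation would violate Principle B.
*Farida₃*: the pronoun c-commands this R-expression → coindexation would violate Principle C on *Farida₃*.
*Clara₄*: the pronoun c-commands this R-expression → coindexation would violate Principle C on *Clara₄*.
*Carmen₅*: the pronoun c-commands this R-expression → coindexation would violate Principle C on *Carmen₅*.

{1}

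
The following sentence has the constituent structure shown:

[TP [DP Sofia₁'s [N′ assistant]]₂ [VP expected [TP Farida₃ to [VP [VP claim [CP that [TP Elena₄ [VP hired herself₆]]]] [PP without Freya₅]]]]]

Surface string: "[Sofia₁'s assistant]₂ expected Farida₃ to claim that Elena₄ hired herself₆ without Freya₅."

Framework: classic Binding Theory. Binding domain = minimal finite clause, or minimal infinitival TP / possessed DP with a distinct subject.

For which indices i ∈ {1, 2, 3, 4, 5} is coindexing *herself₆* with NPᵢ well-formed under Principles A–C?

*herself* is an anaphor, so Principle A applies: it must be bound in its binding domain.
Binding domain of *herself₆*: the embedded TP, whose subject is Elena₄.
*Sofia₁* does not c-command the anaphor → cannot bind it.
*[Sofia₁'s assistant]₂* c-commands the anaphor but is outside its binding domain → cannot satisfy Principle A.
*Farida₃* c-commands the anaphor but is outside its binding domain → cannot satisfy Principle A.
*Elena₄* c-commands the anaphor within its binding domain → licit binder.
*Freya₅* does not c-command the anaphor → cannot bind it.

{4}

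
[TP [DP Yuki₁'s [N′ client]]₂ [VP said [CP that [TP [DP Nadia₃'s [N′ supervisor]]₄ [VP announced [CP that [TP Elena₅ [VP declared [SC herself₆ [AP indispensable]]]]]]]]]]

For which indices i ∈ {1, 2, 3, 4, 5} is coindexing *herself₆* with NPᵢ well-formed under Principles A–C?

{5}

*herself* is an anaphor, so Principle A applies: it must be bound in its binding domain.
Binding domain of *herself₆*: the embedded TP, whose subject is Elena₅.
*Yuki₁* does not c-command the anaphor → cannot bind it.
*[Yuki₁'s client]₂* c-commands the anaphor but is outside its binding domain → cannot satisfy Principle A.
*Nadia₃* does not c-command the anaphor → cannot bind it.
*[Nadia₃'s supervisor]₄* c-commands the anaphor but is outside its binding domain → cannot satisfy Principle A.
*Elena₅* c-commands the anaphor within its binding domain → licit binder.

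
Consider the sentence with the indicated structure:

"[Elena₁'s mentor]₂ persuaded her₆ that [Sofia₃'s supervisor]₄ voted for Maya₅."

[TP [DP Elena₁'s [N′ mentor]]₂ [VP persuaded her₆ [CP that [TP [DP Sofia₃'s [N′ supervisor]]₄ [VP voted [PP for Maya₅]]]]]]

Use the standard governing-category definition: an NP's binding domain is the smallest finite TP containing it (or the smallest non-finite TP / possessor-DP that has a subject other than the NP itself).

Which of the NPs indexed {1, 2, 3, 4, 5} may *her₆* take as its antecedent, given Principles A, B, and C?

{1}

*her* is a pronoun, so Principle B applies: it must be free in its binding domain.
Binding domain of *her₆*: the matrix TP, whose subject is [Elena₁'s mentor]₂.
*Elena₁* and the pronoun do not c-command one another → neither Principle B nor Principle C is at stake; coindexation permitted.
*[Elena₁'s mentor]₂* c-commands the pronoun within its binding domain → coindexation would violate Principle B.
*Sofia₃*: the pronoun c-commands this R-expression → coindexation would violate Principle C on *Sofia₃*.
*[Sofia₃'s supervisor]₄*: the pronoun c-commands this R-expression → coindexation would violate Principle C on *[Sofia₃'s supervisor]₄*.
*Maya₅*: the pronoun c-commands this R-expression → coindexation would violate Principle C on *Maya₅*.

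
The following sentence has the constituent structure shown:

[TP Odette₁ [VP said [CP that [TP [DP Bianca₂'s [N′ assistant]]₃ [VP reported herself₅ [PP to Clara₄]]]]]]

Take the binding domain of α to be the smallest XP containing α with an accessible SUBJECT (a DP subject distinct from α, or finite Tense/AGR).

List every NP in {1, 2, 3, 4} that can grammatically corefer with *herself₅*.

{3}

*herself* is an anaphor, so Principle A applies: it must be bound in its binding domain.
Binding domain of *herself₅*: the embedded TP, whose subject is [Bianca₂'s assistant]₃.
*Odette₁* c-commands the anaphor but is outside its binding domain → cannot satisfy Principle A.
*Bianca₂* does not c-command the anaphor → cannot bind it.
*[Bianca₂'s assistant]₃* c-commands the anaphor within its binding domain → licit binder.
*Clara₄* does not c-command the anaphor → cannot bind it.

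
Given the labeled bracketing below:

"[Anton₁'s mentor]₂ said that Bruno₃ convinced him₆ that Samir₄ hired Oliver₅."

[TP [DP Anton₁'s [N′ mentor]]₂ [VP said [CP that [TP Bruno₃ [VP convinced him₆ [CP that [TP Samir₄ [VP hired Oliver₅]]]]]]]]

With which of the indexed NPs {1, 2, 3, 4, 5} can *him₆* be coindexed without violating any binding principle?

{1, 2}

*him* is a pronoun, so Principle B applies: it must be free in its binding domain.
Binding domain of *him₆*: the embedded TP, whose subject is Bruno₃.
*Anton₁* and the pronoun do not c-command one another → neither Principle B nor Principle C is at stake; coindexation permitted.
*[Anton₁'s mentor]₂* c-commands the pronoun but from outside its binding domain, and is not c-commanded by it → coindexation permitted.
*Bruno₃* c-commands the pronoun within its binding domain → coindexation would violate Principle B.
*Samir₄*: the pronoun c-commands this R-expression → coindexation would violate Principle C on *Samir₄*.
*Oliver₅*: the pronoun c-commands this R-expression → coindexation would violate Principle C on *Oliver₅*.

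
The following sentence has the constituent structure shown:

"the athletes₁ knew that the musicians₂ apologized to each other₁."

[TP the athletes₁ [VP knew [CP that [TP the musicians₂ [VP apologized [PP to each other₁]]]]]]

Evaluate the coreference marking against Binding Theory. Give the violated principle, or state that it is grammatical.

The two coindexed NPs are *the athletes₁* and *each other₁*.
*each other₁* is an anaphor. Principle A requires it to be bound within its binding domain — the embedded TP, whose subject is the musicians₂.
Within that domain it is c-commanded by *the musicians₂*, which does not share its index.
*the athletes₁* does c-command the anaphor, but from outside its binding domain.
The anaphor is unbound in its domain → Principle A violation.

Principle A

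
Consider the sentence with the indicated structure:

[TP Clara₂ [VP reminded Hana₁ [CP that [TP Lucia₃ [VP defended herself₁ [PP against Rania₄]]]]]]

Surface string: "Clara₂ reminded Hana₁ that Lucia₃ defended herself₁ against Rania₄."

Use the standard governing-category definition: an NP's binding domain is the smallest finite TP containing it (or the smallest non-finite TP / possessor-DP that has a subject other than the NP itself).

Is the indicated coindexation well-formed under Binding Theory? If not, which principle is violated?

Principle A

The two coindexed NPs are *Hana₁* and *herself₁*.
*herself₁* is an anaphor. Principle A requires it to be bound within its binding domain — the embedded TP, whose subject is Lucia₃.
Within that domain it is c-commanded by *Lucia₃*, which does not share its index.
*Hana₁* does c-command the anaphor, but from outside its binding domain.
The anaphor is unbound in its domain → Principle A violation.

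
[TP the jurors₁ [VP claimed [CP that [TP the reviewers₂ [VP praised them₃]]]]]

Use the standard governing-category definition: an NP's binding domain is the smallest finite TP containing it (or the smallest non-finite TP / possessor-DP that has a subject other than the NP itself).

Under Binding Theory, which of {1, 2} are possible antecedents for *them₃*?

*them* is a pronoun, so Principle B applies: it must be free in its binding domain.
Binding domain of *them₃*: the embedded TP, whose subject is the reviewers₂.
*the jurors₁* c-commands the pronoun but from outside its binding domain, and is not c-commanded by it → coindexation permitted.
*the reviewers₂* c-commands the pronoun within its binding domain → coindexation would violate Principle B.

{1}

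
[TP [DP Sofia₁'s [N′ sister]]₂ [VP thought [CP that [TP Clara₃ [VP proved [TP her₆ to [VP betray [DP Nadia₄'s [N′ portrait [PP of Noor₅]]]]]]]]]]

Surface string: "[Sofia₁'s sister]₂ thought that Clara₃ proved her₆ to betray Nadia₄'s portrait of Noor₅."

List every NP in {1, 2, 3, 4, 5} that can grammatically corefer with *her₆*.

*her* is a pronoun, so Principle B applies: it must be free in its binding domain.
Binding domain of *her₆*: the embedded TP, whose subject is Clara₃.
*Sofia₁* and the pronoun do not c-command one another → neither Principle B nor Principle C is at stake; coindexation permitted.
*[Sofia₁'s sister]₂* c-commands the pronoun but from outside its binding domain, and is not c-commanded by it → coindexation permitted.
*Clara₃* c-commands the pronoun within its binding domain → coindexation would violate Principle B.
*Nadia₄*: the pronoun c-commands this R-expression → coindexation would violate Principle C on *Nadia₄*.
*Noor₅*: the pronoun c-commands this R-expression → coindexation would violate Principle C on *Noor₅*.

{1, 2}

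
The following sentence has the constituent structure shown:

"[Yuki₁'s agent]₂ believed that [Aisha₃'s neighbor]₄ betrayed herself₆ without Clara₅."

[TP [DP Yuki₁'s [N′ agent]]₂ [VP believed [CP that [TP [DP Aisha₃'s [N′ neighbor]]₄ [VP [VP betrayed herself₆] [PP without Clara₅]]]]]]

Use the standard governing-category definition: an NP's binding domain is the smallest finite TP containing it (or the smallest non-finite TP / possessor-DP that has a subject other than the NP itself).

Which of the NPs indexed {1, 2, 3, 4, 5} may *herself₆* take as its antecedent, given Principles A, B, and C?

*herself* is an anaphor, so Principle A applies: it must be bound in its binding domain.
Binding domain of *herself₆*: the embedded TP, whose subject is [Aisha₃'s neighbor]₄.
*Yuki₁* does not c-command the anaphor → cannot bind it.
*[Yuki₁'s agent]₂* c-commands the anaphor but is outside its binding domain → cannot satisfy Principle A.
*Aisha₃* does not c-command the anaphor → cannot bind it.
*[Aisha₃'s neighbor]₄* c-commands the anaphor within its binding domain → licit binder.
*Clara₅* does not c-command the anaphor → cannot bind it.

{4}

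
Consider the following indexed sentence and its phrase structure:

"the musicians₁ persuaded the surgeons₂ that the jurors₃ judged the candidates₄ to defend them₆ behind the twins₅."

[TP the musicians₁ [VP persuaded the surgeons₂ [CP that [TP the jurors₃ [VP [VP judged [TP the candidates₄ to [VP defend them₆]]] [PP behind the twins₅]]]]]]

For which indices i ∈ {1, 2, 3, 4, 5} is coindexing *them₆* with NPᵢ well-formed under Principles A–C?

{1, 2, 3, 5}

*them* is a pronoun, so Principle B applies: it must be free in its binding domain.
Binding domain of *them₆*: the embedded TP, whose subject is the candidates₄.
*the musicians₁* c-commands the pronoun but from outside its binding domain, and is not c-commanded by it → coindexation permitted.
*the surgeons₂* c-commands the pronoun but from outside its binding domain, and is not c-commanded by it → coindexation permitted.
*the jurors₃* c-commands the pronoun but from outside its binding domain, and is not c-commanded by it → coindexation permitted.
*the candidates₄* c-commands the pronoun within its binding domain → coindexation would violate Principle B.
*the twins₅* and the pronoun do not c-command one another → neither Principle B nor Principle C is at stake; coindexation permitted.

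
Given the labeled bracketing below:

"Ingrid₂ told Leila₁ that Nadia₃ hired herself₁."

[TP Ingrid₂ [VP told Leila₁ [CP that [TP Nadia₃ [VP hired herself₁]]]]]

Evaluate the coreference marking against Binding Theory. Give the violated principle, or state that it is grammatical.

Principle A

The two coindexed NPs are *Leila₁* and *herself₁*.
*herself₁* is an anaphor. Principle A requires it to be bound within its binding domain — the embedded TP, whose subject is Nadia₃.
Within that domain it is c-commanded by *Nadia₃*, which does not share its index.
*Leila₁* does c-command the anaphor, but from outside its binding domain.
The anaphor is unbound in its domain → Principle A violation.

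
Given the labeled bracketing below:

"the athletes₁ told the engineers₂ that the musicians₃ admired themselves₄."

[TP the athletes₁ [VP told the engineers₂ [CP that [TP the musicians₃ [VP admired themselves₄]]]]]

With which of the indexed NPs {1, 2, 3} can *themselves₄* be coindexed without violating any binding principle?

*themselves* is an anaphor, so Principle A applies: it must be bound in its binding domain.
Binding domain of *themselves₄*: the embedded TP, whose subject is the musicians₃.
*the athletes₁* c-commands the anaphor but is outside its binding domain → cannot satisfy Principle A.
*the engineers₂* c-commands the anaphor but is outside its binding domain → cannot satisfy Principle A.
*the musicians₃* c-commands the anaphor within its binding domain → licit binder.

{3}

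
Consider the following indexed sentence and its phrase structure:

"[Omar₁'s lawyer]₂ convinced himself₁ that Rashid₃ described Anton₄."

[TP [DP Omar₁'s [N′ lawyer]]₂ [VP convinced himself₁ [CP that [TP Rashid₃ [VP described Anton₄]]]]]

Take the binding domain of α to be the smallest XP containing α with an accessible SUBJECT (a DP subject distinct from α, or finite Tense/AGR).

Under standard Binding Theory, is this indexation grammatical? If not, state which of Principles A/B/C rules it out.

The two coindexed NPs are *Omar₁* and *himself₁*.
*himself₁* is an anaphor. Principle A requires it to be bound within its binding domain — the matrix TP, whose subject is [Omar₁'s lawyer]₂.
Within that domain it is c-commanded by *[Omar₁'s lawyer]₂*, which does not share its index.
*Omar₁* does not c-command the anaphor at all.
The anaphor is unbound in its domain → Principle A violation.

Principle A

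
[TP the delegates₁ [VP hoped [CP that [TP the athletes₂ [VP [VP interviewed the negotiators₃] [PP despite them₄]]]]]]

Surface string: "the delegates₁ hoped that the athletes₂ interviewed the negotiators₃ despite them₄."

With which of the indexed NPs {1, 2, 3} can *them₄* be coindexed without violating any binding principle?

{1, 3}

*them* is a pronoun, so Principle B applies: it must be free in its binding domain.
Binding domain of *them₄*: the embedded TP, whose subject is the athletes₂.
*the delegates₁* c-commands the pronoun but from outside its binding domain, and is not c-commanded by it → coindexation permitted.
*the athletes₂* c-commands the pronoun within its binding domain → coindexation would violate Principle B.
*the negotiators₃* and the pronoun do not c-command one another → neither Principle B nor Principle C is at stake; coindexation permitted.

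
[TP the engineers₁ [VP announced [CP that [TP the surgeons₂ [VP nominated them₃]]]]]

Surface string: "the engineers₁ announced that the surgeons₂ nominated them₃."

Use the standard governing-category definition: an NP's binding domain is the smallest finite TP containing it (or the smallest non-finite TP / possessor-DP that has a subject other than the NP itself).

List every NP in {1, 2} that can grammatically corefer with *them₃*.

{1}

*them* is a pronoun, so Principle B applies: it must be free in its binding domain.
Binding domain of *them₃*: the embedded TP, whose subject is the surgeons₂.
*the engineers₁* c-commands the pronoun but from outside its binding domain, and is not c-commanded by it → coindexation permitted.
*the surgeons₂* c-commands the pronoun within its binding domain → coindexation would violate Principle B.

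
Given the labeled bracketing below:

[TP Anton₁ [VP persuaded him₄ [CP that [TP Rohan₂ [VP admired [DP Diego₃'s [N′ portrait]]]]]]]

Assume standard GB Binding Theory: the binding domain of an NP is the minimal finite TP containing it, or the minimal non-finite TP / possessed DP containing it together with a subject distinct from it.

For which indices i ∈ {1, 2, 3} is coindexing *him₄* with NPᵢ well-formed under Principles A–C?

none

*him* is a pronoun, so Principle B applies: it must be free in its binding domain.
Binding domain of *him₄*: the matrix TP, whose subject is Anton₁.
*Anton₁* c-commands the pronoun within its binding domain → coindexation would violate Principle B.
*Rohan₂*: the pronoun c-commands this R-expression → coindexation would violate Principle C on *Rohan₂*.
*Diego₃*: the pronoun c-commands this R-expression → coindexation would violate Principle C on *Diego₃*.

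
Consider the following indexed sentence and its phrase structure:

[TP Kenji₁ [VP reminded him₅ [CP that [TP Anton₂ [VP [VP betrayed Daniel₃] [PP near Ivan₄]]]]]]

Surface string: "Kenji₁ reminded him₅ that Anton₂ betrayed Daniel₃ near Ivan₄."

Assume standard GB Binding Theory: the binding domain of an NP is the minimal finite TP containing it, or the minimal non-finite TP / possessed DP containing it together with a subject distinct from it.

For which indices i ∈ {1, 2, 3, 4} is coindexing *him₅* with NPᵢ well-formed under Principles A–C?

none

*him* is a pronoun, so Principle B applies: it must be free in its binding domain.
Binding domain of *him₅*: the matrix TP, whose subject is Kenji₁.
*Kenji₁* c-commands the pronoun within its binding domain → coindexation would violate Principle B.
*Anton₂*: the pronoun c-commands this R-expression → coindexation would violate Principle C on *Anton₂*.
*Daniel₃*: the pronoun c-commands this R-expression → coindexation would violate Principle C on *Daniel₃*.
*Ivan₄*: the pronoun c-commands this R-expression → coindexation would violate Principle C on *Ivan₄*.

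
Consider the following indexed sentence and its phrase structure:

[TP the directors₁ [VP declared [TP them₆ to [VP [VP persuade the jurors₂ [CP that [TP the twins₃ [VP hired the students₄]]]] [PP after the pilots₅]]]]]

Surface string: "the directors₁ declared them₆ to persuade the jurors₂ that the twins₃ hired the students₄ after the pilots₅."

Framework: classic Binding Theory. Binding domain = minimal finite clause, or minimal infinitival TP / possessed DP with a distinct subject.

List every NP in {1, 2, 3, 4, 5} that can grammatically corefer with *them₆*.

none

*them* is a pronoun, so Principle B applies: it must be free in its binding domain.
Binding domain of *them₆*: the matrix TP, whose subject is the directors₁.
*the directors₁* c-commands the pronoun within its binding domain → coindexation would violate Principle B.
*the jurors₂*: the pronoun c-commands this R-expression → coindexation would violate Principle C on *the jurors₂*.
*the twins₃*: the pronoun c-commands this R-expression → coindexation would violate Principle C on *the twins₃*.
*the students₄*: the pronoun c-commands this R-expression → coindexation would violate Principle C on *the students₄*.
*the pilots₅*: the pronoun c-commands this R-expression → coindexation would violate Principle C on *the pilots₅*.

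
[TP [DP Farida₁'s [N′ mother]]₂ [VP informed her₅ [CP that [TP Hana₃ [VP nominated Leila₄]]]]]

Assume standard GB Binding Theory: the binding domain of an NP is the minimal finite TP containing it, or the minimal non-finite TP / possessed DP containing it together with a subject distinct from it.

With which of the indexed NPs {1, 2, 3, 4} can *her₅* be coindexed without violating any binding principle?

{1}

*her* is a pronoun, so Principle B applies: it must be free in its binding domain.
Binding domain of *her₅*: the matrix TP, whose subject is [Farida₁'s mother]₂.
*Farida₁* and the pronoun do not c-command one another → neither Principle B nor Principle C is at stake; coindexation permitted.
*[Farida₁'s mother]₂* c-commands the pronoun within its binding domain → coindexation would violate Principle B.
*Hana₃*: the pronoun c-commands this R-expression → coindexation would violate Principle C on *Hana₃*.
*Leila₄*: the pronoun c-commands this R-expression → coindexation would violate Principle C on *Leila₄*.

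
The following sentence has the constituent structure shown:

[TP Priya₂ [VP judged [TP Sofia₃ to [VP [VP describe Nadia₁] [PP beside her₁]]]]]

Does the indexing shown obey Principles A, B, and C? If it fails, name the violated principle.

The two coindexed NPs are *Nadia₁* and *her₁*.
*her₁* is a pronoun; its binding domain is the embedded TP, whose subject is Sofia₃. Within that domain it is c-commanded only by *Sofia₃*, which carries a different index — the pronoun is free locally, so Principle B holds.
*Nadia₁* is an R-expression; *her₁* does not c-command it, and no other NP shares its index, so Principle C is satisfied.
All principles are respected.

grammatical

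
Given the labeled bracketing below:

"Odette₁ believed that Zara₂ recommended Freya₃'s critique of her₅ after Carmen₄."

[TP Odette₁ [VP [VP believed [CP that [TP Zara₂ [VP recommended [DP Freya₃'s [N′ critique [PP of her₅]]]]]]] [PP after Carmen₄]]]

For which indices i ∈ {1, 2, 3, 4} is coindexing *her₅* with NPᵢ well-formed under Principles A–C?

{1, 2, 4}

*her* is a pronoun, so Principle B applies: it must be free in its binding domain.
Binding domain of *her₅*: the possessed DP, whose subject is Freya₃.
*Odette₁* c-commands the pronoun but from outside its binding domain, and is not c-commanded by it → coindexation permitted.
*Zara₂* c-commands the pronoun but from outside its binding domain, and is not c-commanded by it → coindexation permitted.
*Freya₃* c-commands the pronoun within its binding domain → coindexation would violate Principle B.
*Carmen₄* and the pronoun do not c-command one another → neither Principle B nor Principle C is at stake; coindexation permitted.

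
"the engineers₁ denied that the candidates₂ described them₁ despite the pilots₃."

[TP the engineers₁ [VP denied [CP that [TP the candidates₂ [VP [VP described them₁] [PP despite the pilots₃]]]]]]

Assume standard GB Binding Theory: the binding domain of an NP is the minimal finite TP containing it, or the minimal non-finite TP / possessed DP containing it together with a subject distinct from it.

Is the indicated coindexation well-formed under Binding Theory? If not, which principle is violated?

The two coindexed NPs are *the engineers₁* and *them₁*.
*them₁* is a pronoun; its binding domain is the embedded TP, whose subject is the candidates₂. Within that domain it is c-commanded only by *the candidates₂*, which carries a different index — the pronoun is free locally, so Principle B holds.
*the engineers₁* is an R-expression; *them₁* does not c-command it, and no other NP shares its index, so Principle C is satisfied.
All principles are respected.

grammatical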